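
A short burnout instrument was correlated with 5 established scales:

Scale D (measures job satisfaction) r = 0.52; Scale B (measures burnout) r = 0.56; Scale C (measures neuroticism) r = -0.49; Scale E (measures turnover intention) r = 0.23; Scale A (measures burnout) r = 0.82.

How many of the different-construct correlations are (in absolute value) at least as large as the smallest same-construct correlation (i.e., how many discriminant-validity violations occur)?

0

Convergent (same construct = burnout): Scale B, Scale A.
Smallest convergent = 0.56. Discriminant |r|: 0.52, 0.49, 0.23; count ≥ 0.56 → 0.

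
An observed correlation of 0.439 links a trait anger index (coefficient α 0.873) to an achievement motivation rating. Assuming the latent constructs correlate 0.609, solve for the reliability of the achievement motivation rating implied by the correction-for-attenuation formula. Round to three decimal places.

0.595

r_true = r_obs / √(r_xx · r_yy) ⇒ 0.609 = 0.439 / √(0.873 · r_yy).
√(0.873 · r_yy) = 0.439 / 0.609 = 0.7209; 0.873 · r_yy = 0.5197; r_yy = 0.5197 / 0.873 ≈ 0.595.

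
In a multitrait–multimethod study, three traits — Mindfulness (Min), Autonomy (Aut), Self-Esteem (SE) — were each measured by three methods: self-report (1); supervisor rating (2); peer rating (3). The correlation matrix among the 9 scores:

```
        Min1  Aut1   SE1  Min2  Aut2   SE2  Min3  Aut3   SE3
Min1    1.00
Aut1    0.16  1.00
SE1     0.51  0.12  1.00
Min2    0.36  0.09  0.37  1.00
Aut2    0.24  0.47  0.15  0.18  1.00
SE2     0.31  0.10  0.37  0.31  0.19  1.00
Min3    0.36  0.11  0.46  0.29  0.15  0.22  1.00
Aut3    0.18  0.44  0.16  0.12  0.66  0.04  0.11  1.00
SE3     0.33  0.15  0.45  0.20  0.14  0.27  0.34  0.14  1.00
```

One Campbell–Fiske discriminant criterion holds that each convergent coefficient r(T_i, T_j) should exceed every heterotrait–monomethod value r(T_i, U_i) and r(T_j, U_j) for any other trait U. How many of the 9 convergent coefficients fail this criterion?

6

Convergent coefficients and their comparison sets:
Min (methods 1·2): 0.36 vs {0.16, 0.18, 0.51, 0.31} → fail.
Min (methods 1·3): 0.36 vs {0.16, 0.11, 0.51, 0.34} → fail.
Min (methods 2·3): 0.29 vs {0.18, 0.11, 0.31, 0.34} → fail.
Aut (methods 1·2): 0.47 vs {0.16, 0.18, 0.12, 0.19} → pass.
Aut (methods 1·3): 0.44 vs {0.16, 0.11, 0.12, 0.14} → pass.
Aut (methods 2·3): 0.66 vs {0.18, 0.11, 0.19, 0.14} → pass.
SE (methods 1·2): 0.37 vs {0.51, 0.31, 0.12, 0.19} → fail.
SE (methods 1·3): 0.45 vs {0.51, 0.34, 0.12, 0.14} → fail.
SE (methods 2·3): 0.27 vs {0.31, 0.34, 0.19, 0.14} → fail.
6 of 9 fail.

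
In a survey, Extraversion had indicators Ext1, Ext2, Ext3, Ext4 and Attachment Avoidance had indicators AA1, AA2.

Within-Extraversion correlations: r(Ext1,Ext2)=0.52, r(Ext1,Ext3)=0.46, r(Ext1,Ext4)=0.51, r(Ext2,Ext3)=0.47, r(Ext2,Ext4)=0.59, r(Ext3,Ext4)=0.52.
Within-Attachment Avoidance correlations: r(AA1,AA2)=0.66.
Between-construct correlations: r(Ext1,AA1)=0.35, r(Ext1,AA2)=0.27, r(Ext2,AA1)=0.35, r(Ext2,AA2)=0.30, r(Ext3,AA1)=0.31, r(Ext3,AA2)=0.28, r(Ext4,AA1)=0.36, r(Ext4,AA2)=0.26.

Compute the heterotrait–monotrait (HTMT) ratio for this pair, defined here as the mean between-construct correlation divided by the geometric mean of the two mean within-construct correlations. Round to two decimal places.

Mean between = 2.48/8 = 0.3100.
Mean within-Ext = 3.07/6 = 0.5117; mean within-AA = 0.66/1 = 0.6600.
Geometric mean = √(0.5117 × 0.6600) = 0.5811.
HTMT = 0.3100 / 0.5811 = 0.53.

0.53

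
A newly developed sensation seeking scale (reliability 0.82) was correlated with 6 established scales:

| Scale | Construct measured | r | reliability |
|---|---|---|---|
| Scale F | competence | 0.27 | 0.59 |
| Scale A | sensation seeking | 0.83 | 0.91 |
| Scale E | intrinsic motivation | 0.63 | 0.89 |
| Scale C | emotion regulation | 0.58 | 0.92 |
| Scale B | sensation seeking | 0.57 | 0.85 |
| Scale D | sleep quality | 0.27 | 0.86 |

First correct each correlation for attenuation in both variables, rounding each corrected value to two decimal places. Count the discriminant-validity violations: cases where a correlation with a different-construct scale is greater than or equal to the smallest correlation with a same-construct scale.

1

Disattenuated r (r / √(r_scale · r_new)):
  Scale F (disc): 0.27 / √(0.59·0.82) = 0.39
  Scale A (conv): 0.83 / √(0.91·0.82) = 0.96
  Scale E (disc): 0.63 / √(0.89·0.82) = 0.74
  Scale C (disc): 0.58 / √(0.92·0.82) = 0.67
  Scale B (conv): 0.57 / √(0.85·0.82) = 0.68
  Scale D (disc): 0.27 / √(0.86·0.82) = 0.32
Smallest convergent = 0.68. Discriminant values: 0.39, 0.74, 0.67, 0.32; count ≥ 0.68 → 1.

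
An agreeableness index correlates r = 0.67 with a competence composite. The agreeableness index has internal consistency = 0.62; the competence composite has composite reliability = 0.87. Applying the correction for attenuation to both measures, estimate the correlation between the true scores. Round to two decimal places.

0.91

r_true = r_obs / √(r_xx · r_yy) = 0.67 / √(0.62 × 0.87) = 0.67 / √0.5394 = 0.67 / 0.7344 ≈ 0.91.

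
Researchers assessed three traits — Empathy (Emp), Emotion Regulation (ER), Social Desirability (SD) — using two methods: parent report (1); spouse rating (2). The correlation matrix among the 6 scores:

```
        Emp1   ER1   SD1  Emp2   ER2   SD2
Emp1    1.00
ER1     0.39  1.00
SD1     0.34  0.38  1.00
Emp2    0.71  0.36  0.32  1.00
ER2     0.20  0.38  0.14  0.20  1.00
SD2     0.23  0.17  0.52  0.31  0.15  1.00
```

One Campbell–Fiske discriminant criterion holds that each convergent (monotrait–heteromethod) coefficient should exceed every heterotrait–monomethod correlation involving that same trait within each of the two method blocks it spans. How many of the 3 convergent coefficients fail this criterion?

Convergent coefficients and their comparison sets:
Emp (methods 1·2): 0.71 vs {0.39, 0.20, 0.34, 0.31} → pass.
ER (methods 1·2): 0.38 vs {0.39, 0.20, 0.38, 0.15} → fail.
SD (methods 1·2): 0.52 vs {0.34, 0.31, 0.38, 0.15} → pass.
1 of 3 fail.

1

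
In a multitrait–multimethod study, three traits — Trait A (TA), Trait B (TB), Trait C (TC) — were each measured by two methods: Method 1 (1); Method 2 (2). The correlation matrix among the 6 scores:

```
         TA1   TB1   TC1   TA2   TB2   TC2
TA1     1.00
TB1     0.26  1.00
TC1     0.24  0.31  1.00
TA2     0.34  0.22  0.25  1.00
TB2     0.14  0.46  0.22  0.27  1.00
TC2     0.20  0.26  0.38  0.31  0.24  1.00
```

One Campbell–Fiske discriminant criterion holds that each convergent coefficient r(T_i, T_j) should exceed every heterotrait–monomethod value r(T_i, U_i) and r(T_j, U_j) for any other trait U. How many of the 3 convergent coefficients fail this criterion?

Checking each validity diagonal entry against its comparison values:
TA (methods 1·2): 0.34 vs {0.26, 0.27, 0.24, 0.31} → pass.
TB (methods 1·2): 0.46 vs {0.26, 0.27, 0.31, 0.24} → pass.
TC (methods 1·2): 0.38 vs {0.24, 0.31, 0.31, 0.24} → pass.
0 of 3 fail.

0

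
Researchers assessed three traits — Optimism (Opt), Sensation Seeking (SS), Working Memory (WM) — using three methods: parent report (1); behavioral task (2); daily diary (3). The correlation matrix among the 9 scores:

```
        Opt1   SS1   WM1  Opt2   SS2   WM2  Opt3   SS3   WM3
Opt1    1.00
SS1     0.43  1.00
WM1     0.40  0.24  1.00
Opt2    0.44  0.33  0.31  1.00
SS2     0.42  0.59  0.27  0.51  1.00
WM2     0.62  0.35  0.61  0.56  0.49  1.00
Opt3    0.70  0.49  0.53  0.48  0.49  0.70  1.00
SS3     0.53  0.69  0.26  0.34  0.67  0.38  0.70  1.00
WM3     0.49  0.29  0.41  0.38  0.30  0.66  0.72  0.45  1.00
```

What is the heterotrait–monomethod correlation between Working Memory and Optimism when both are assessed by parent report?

0.40

Different traits, same method: r(WM1, Opt1) = 0.40.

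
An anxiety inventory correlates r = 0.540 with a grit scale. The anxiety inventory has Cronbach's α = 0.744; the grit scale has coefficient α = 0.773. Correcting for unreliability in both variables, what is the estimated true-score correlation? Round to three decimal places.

r_true = r_obs / √(r_xx · r_yy) = 0.540 / √(0.744 × 0.773) = 0.540 / √0.575112 = 0.540 / 0.7584 ≈ 0.712.

0.712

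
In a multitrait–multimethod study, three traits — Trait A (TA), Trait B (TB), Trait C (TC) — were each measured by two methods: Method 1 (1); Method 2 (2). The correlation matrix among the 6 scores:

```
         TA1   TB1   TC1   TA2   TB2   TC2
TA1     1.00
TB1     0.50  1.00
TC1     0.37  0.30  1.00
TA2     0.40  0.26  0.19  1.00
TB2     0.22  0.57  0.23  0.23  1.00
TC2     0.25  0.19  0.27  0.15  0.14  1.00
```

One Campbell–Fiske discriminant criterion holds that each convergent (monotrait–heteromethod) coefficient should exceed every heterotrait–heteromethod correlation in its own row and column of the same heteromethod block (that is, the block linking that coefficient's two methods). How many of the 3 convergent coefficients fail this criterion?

Each convergent coefficient versus the relevant comparison correlations:
TA (methods 1·2): 0.40 vs {0.22, 0.26, 0.25, 0.19} → pass.
TB (methods 1·2): 0.57 vs {0.26, 0.22, 0.19, 0.23} → pass.
TC (methods 1·2): 0.27 vs {0.19, 0.25, 0.23, 0.19} → pass.
0 of 3 fail.

0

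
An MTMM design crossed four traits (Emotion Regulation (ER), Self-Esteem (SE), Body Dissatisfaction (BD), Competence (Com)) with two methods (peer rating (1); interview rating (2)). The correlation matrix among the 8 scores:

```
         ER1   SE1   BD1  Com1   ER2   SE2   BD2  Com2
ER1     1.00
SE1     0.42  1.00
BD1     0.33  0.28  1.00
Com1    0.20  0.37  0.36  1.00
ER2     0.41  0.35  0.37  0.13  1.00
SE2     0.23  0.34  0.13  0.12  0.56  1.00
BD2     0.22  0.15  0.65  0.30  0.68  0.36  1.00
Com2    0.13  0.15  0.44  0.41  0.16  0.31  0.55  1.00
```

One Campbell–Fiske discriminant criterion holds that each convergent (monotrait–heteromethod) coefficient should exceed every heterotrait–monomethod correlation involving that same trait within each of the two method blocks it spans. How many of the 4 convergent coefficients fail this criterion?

Convergent coefficients and their comparison sets:
ER (methods 1·2): 0.41 vs {0.42, 0.56, 0.33, 0.68, 0.20, 0.16} → fail.
SE (methods 1·2): 0.34 vs {0.42, 0.56, 0.28, 0.36, 0.37, 0.31} → fail.
BD (methods 1·2): 0.65 vs {0.33, 0.68, 0.28, 0.36, 0.36, 0.55} → fail.
Com (methods 1·2): 0.41 vs {0.20, 0.16, 0.37, 0.31, 0.36, 0.55} → fail.
4 of 4 fail.

4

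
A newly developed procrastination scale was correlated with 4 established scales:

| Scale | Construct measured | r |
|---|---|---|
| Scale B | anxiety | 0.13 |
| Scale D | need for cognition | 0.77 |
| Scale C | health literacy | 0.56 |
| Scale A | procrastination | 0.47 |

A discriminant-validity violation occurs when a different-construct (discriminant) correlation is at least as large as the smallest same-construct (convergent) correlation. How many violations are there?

2

Convergent (same construct = procrastination): Scale A.
Smallest convergent = 0.47. Discriminant values: 0.13, 0.77, 0.56; count ≥ 0.47 → 2.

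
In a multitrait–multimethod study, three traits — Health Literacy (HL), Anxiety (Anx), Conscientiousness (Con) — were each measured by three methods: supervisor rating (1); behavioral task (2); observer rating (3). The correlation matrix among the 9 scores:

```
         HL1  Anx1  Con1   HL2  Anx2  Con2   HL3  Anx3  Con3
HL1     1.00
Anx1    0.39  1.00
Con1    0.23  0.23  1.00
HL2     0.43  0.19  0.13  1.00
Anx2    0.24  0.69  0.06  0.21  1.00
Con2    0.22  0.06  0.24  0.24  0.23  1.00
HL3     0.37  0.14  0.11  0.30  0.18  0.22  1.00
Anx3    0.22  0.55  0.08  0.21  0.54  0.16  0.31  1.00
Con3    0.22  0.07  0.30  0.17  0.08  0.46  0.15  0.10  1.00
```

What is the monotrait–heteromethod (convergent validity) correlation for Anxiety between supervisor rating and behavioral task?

0.69

Same trait (Anx), different methods: r(Anx1, Anx2) = 0.69.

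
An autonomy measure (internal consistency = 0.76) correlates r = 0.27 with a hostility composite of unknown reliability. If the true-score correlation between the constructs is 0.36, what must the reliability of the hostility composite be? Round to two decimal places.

0.74

r_true = r_obs / √(r_xx · r_yy) ⇒ 0.36 = 0.27 / √(0.76 · r_yy).
√(0.76 · r_yy) = 0.27 / 0.36 = 0.7500; 0.76 · r_yy = 0.5625; r_yy = 0.5625 / 0.76 ≈ 0.74.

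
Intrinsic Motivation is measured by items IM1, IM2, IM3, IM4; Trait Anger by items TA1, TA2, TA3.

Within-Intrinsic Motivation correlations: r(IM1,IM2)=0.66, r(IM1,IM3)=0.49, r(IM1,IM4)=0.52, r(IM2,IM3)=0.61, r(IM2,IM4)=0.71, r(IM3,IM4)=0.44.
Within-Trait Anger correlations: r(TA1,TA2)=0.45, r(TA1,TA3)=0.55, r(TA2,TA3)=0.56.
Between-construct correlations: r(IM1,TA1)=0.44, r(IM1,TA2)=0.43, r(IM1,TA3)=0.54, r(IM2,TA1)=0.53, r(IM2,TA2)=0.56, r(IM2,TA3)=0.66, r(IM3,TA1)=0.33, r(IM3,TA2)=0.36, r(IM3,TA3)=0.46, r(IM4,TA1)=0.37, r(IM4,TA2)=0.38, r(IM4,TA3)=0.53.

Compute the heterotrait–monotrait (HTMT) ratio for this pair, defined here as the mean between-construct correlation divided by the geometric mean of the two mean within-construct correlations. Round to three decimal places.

0.854

Between-construct mean = 5.59/12 = 0.4658.
Mean within-IM = 3.43/6 = 0.5717; mean within-TA = 1.56/3 = 0.5200.
Geometric mean = √(0.5717 × 0.5200) = 0.5452.
HTMT = 0.4658 / 0.5452 = 0.854.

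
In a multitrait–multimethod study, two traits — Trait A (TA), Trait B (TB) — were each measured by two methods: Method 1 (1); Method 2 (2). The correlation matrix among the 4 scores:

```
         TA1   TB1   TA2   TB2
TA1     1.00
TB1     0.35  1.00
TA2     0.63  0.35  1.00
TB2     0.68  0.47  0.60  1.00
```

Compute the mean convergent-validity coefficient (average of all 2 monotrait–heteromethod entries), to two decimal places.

0.55

Convergent values: 0.63, 0.47; mean = 1.10/2 = 0.55.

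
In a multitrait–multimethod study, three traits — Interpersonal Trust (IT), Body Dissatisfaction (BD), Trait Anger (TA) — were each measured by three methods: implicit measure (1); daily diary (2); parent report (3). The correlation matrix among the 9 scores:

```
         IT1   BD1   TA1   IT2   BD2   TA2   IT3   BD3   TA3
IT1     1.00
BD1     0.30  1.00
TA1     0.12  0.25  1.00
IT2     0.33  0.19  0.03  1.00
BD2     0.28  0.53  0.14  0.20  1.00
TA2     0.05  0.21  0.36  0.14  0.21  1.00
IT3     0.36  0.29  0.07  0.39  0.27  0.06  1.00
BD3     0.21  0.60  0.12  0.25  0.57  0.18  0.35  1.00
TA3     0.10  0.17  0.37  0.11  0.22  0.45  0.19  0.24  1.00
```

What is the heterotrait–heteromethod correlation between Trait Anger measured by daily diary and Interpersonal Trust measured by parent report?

Different traits and methods: r(TA2, IT3) = 0.06.

0.06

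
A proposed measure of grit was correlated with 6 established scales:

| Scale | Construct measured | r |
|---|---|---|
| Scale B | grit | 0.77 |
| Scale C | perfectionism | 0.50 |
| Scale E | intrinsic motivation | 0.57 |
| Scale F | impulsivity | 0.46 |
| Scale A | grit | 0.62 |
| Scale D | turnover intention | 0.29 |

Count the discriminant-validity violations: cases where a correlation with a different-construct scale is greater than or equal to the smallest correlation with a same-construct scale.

Convergent (same construct = grit): Scale B, Scale A.
Smallest convergent = 0.62. Discriminant values: 0.50, 0.57, 0.46, 0.29; count ≥ 0.62 → 0.

0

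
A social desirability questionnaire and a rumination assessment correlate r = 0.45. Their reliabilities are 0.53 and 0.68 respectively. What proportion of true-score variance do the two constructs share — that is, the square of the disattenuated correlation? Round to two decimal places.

Disattenuated r = 0.45 / √(0.53 × 0.68) = 0.45 / 0.6003 = 0.7496.
Shared true-score variance = 0.7496² = 0.5619 ≈ 0.56.

0.56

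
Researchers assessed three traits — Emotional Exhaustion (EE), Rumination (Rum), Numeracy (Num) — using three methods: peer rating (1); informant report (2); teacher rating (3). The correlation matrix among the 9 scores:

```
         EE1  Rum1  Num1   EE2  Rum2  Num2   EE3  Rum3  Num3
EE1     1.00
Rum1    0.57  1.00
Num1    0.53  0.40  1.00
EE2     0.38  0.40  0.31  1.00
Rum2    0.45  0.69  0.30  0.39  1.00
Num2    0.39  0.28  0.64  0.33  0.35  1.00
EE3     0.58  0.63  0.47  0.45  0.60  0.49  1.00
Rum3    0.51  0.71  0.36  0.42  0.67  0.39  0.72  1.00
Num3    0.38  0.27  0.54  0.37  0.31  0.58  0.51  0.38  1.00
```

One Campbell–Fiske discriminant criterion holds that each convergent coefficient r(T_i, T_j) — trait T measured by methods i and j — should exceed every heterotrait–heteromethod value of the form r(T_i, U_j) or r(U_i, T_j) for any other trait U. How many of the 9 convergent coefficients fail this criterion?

Checking each validity diagonal entry against its comparison values:
EE (methods 1·2): 0.38 vs {0.45, 0.40, 0.39, 0.31} → fail.
EE (methods 1·3): 0.58 vs {0.51, 0.63, 0.38, 0.47} → fail.
EE (methods 2·3): 0.45 vs {0.42, 0.60, 0.37, 0.49} → fail.
Rum (methods 1·2): 0.69 vs {0.40, 0.45, 0.28, 0.30} → pass.
Rum (methods 1·3): 0.71 vs {0.63, 0.51, 0.27, 0.36} → pass.
Rum (methods 2·3): 0.67 vs {0.60, 0.42, 0.31, 0.39} → pass.
Num (methods 1·2): 0.64 vs {0.31, 0.39, 0.30, 0.28} → pass.
Num (methods 1·3): 0.54 vs {0.47, 0.38, 0.36, 0.27} → pass.
Num (methods 2·3): 0.58 vs {0.49, 0.37, 0.39, 0.31} → pass.
3 of 9 fail.

3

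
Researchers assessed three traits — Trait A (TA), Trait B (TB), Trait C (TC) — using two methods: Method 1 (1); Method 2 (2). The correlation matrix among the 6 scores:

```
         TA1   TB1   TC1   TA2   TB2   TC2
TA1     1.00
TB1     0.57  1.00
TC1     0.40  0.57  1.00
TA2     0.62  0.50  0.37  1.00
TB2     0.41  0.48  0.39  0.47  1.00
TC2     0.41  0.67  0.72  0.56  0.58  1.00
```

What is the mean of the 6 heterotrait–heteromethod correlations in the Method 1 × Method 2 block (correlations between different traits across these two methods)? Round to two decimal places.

HTHM values (method 1 × method 2): 0.41, 0.41, 0.50, 0.67, 0.37, 0.39; mean = 2.75/6 = 0.46.

0.46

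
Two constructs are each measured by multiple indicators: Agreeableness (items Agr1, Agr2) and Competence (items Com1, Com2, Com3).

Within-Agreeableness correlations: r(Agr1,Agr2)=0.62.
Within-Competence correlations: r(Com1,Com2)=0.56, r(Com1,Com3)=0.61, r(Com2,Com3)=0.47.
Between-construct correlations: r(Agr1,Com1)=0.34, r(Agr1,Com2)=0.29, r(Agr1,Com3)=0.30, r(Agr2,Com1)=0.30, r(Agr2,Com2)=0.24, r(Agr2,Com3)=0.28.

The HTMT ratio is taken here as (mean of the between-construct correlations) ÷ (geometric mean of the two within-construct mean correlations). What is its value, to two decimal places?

0.50

Mean between = 1.75/6 = 0.2917.
Mean within-Agr = 0.62/1 = 0.6200; mean within-Com = 1.64/3 = 0.5467.
Geometric mean = √(0.6200 × 0.5467) = 0.5822.
HTMT = 0.2917 / 0.5822 = 0.50.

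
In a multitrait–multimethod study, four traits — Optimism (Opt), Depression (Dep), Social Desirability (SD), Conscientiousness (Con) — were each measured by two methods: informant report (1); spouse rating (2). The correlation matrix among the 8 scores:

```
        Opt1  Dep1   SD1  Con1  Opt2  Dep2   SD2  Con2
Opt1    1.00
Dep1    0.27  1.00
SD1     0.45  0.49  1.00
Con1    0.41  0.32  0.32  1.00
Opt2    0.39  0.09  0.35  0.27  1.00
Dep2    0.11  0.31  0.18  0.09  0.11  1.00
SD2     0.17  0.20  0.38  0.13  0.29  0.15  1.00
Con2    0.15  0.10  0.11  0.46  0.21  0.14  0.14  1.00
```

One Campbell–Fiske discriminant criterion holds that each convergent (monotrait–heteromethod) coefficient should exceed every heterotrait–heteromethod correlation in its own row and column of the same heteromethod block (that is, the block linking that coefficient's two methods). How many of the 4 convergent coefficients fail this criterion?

0

Convergent coefficients and their comparison sets:
Opt (methods 1·2): 0.39 vs {0.11, 0.09, 0.17, 0.35, 0.15, 0.27} → pass.
Dep (methods 1·2): 0.31 vs {0.09, 0.11, 0.20, 0.18, 0.10, 0.09} → pass.
SD (methods 1·2): 0.38 vs {0.35, 0.17, 0.18, 0.20, 0.11, 0.13} → pass.
Con (methods 1·2): 0.46 vs {0.27, 0.15, 0.09, 0.10, 0.13, 0.11} → pass.
0 of 4 fail.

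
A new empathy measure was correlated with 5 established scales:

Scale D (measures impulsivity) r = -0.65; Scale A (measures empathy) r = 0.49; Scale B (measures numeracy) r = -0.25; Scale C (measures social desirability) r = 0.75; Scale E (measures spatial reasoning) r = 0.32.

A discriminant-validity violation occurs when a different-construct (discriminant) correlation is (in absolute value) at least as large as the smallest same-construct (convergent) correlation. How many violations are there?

2

Convergent (same construct = empathy): Scale A.
Smallest convergent = 0.49. Discriminant |r|: 0.65, 0.25, 0.75, 0.32; count ≥ 0.49 → 2.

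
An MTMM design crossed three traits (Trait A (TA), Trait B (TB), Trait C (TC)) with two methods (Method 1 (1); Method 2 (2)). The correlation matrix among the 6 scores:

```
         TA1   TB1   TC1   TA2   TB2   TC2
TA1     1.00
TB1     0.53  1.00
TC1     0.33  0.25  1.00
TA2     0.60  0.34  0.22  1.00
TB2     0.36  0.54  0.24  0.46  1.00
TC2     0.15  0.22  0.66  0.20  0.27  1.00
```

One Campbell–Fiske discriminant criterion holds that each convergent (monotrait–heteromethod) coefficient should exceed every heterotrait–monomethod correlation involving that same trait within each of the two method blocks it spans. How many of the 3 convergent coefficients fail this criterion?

Each convergent coefficient versus the relevant comparison correlations:
TA (methods 1·2): 0.60 vs {0.53, 0.46, 0.33, 0.20} → pass.
TB (methods 1·2): 0.54 vs {0.53, 0.46, 0.25, 0.27} → pass.
TC (methods 1·2): 0.66 vs {0.33, 0.20, 0.25, 0.27} → pass.
0 of 3 fail.

0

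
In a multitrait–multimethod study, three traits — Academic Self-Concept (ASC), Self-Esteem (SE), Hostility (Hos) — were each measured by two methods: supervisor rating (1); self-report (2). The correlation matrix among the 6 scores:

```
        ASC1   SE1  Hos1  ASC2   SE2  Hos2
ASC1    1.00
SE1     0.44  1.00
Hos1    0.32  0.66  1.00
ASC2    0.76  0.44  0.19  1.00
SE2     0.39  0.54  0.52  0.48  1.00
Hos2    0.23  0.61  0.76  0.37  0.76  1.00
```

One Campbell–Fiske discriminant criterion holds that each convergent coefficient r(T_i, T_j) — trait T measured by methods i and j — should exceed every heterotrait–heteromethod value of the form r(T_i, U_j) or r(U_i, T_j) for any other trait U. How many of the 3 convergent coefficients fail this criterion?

Convergent coefficients and their comparison sets:
ASC (methods 1·2): 0.76 vs {0.39, 0.44, 0.23, 0.19} → pass.
SE (methods 1·2): 0.54 vs {0.44, 0.39, 0.61, 0.52} → fail.
Hos (methods 1·2): 0.76 vs {0.19, 0.23, 0.52, 0.61} → pass.
1 of 3 fail.

1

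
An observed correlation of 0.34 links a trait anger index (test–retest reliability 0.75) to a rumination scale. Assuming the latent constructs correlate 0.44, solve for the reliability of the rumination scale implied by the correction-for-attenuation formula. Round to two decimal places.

r_true = r_obs / √(r_xx · r_yy) ⇒ 0.44 = 0.34 / √(0.75 · r_yy).
√(0.75 · r_yy) = 0.34 / 0.44 = 0.7727; 0.75 · r_yy = 0.5971; r_yy = 0.5971 / 0.75 ≈ 0.80.

0.80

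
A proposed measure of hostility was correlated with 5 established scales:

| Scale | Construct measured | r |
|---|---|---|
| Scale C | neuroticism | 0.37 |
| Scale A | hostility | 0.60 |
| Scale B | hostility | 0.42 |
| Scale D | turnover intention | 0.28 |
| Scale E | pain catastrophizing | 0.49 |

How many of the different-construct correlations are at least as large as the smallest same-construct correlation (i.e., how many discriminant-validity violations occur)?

1

Convergent (same construct = hostility): Scale A, Scale B.
Smallest convergent = 0.42. Discriminant values: 0.37, 0.28, 0.49; count ≥ 0.42 → 1.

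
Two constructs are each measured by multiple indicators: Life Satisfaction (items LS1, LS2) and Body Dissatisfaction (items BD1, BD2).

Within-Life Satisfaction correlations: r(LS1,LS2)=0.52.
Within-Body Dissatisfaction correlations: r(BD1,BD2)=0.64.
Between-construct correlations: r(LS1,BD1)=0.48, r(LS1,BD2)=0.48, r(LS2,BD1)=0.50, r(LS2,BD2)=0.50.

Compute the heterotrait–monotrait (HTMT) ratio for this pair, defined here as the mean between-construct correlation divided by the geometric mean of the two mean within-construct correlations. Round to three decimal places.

0.849

Between-construct mean = 1.96/4 = 0.4900.
Mean within-LS = 0.52/1 = 0.5200; mean within-BD = 0.64/1 = 0.6400.
Geometric mean = √(0.5200 × 0.6400) = 0.5769.
HTMT = 0.4900 / 0.5769 = 0.849.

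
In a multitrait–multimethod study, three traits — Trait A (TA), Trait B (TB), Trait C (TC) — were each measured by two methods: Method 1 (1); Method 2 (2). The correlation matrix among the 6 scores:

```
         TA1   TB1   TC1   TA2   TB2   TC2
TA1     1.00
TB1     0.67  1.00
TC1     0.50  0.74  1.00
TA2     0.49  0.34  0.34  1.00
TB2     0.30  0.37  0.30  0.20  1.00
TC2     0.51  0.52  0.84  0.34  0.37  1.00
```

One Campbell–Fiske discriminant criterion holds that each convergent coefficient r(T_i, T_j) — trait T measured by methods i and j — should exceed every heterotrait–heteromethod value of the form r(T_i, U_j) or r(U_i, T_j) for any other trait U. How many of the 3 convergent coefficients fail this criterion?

2

Each convergent coefficient versus the relevant comparison correlations:
TA (methods 1·2): 0.49 vs {0.30, 0.34, 0.51, 0.34} → fail.
TB (methods 1·2): 0.37 vs {0.34, 0.30, 0.52, 0.30} → fail.
TC (methods 1·2): 0.84 vs {0.34, 0.51, 0.30, 0.52} → pass.
2 of 3 fail.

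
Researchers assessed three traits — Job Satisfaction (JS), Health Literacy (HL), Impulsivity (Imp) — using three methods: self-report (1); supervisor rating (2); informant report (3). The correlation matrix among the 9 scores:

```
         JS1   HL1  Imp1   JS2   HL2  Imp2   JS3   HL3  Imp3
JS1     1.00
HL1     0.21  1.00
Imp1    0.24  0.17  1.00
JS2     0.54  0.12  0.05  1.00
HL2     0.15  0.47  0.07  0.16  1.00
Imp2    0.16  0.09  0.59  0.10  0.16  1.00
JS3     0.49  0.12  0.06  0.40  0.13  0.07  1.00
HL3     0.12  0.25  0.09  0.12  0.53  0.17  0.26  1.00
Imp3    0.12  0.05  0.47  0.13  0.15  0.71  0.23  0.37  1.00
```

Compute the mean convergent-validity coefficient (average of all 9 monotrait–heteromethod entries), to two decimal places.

Convergent values: 0.54, 0.49, 0.40, 0.47, 0.25, 0.53, 0.59, 0.47, 0.71; mean = 4.45/9 = 0.49.

0.49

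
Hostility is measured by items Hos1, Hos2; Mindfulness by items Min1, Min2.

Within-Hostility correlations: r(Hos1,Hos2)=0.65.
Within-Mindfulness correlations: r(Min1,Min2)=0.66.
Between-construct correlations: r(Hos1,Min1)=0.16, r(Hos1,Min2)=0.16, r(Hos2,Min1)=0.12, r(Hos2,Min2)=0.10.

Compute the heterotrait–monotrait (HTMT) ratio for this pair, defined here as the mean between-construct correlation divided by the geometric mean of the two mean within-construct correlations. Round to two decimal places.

0.21

Mean heterotrait r = 0.54/4 = 0.1350.
Mean within-Hos = 0.65/1 = 0.6500; mean within-Min = 0.66/1 = 0.6600.
Geometric mean = √(0.6500 × 0.6600) = 0.6550.
HTMT = 0.1350 / 0.6550 = 0.21.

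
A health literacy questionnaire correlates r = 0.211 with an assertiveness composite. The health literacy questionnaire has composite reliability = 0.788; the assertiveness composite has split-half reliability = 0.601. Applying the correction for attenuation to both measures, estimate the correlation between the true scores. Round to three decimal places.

0.307

r_true = r_obs / √(r_xx · r_yy) = 0.211 / √(0.788 × 0.601) = 0.211 / √0.473588 = 0.211 / 0.6882 ≈ 0.307.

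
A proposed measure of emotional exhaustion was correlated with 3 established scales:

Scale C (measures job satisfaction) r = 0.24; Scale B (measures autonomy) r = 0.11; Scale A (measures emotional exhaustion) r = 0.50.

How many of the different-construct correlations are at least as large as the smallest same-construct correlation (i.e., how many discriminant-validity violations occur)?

0

Convergent (same construct = emotional exhaustion): Scale A.
Smallest convergent = 0.50. Discriminant values: 0.24, 0.11; count ≥ 0.50 → 0.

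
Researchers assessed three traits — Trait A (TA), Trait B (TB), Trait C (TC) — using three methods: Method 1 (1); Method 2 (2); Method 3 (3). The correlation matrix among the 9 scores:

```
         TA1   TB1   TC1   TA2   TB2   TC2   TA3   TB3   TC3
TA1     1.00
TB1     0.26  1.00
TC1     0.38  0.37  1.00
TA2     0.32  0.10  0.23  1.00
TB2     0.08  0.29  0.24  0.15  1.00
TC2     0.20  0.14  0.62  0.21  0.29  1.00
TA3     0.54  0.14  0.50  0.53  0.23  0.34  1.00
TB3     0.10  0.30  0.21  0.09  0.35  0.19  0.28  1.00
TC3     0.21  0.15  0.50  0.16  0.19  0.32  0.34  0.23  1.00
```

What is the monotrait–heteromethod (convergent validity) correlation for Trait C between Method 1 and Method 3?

0.50

Same trait (TC), different methods: r(TC1, TC3) = 0.50.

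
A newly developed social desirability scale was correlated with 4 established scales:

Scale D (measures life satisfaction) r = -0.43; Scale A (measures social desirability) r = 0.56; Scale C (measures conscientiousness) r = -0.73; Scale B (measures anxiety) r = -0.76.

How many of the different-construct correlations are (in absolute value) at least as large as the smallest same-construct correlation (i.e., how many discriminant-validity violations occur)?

2

Convergent (same construct = social desirability): Scale A.
Smallest convergent = 0.56. Discriminant |r|: 0.43, 0.73, 0.76; count ≥ 0.56 → 2.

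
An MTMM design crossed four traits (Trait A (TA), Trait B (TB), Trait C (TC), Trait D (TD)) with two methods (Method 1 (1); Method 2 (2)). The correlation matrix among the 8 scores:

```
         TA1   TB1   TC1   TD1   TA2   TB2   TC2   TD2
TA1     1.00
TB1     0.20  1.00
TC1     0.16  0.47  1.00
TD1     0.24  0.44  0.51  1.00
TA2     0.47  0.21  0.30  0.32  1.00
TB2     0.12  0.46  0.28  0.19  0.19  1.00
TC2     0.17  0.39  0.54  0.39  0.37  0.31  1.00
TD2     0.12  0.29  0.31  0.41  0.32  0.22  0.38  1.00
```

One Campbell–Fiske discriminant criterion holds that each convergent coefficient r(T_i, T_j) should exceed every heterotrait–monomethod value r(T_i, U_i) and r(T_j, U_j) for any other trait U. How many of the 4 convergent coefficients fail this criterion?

Each convergent coefficient versus the relevant comparison correlations:
TA (methods 1·2): 0.47 vs {0.20, 0.19, 0.16, 0.37, 0.24, 0.32} → pass.
TB (methods 1·2): 0.46 vs {0.20, 0.19, 0.47, 0.31, 0.44, 0.22} → fail.
TC (methods 1·2): 0.54 vs {0.16, 0.37, 0.47, 0.31, 0.51, 0.38} → pass.
TD (methods 1·2): 0.41 vs {0.24, 0.32, 0.44, 0.22, 0.51, 0.38} → fail.
2 of 4 fail.

2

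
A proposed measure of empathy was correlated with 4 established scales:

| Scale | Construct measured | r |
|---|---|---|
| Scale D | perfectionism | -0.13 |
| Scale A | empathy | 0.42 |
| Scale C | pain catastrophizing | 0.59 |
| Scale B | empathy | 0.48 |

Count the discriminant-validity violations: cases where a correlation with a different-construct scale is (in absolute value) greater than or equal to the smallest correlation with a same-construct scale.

Convergent (same construct = empathy): Scale A, Scale B.
Smallest convergent = 0.42. Discriminant |r|: 0.13, 0.59; count ≥ 0.42 → 1.

1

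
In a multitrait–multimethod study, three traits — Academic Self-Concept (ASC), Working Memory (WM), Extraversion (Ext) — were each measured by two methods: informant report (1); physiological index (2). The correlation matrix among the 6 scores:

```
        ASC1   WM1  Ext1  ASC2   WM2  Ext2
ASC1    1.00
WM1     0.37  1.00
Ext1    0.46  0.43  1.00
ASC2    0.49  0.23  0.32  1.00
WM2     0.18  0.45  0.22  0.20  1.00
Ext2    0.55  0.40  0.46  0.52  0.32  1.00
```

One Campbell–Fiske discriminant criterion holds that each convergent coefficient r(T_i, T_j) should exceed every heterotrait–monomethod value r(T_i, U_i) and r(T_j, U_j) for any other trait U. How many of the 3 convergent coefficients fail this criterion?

2

Each convergent coefficient versus the relevant comparison correlations:
ASC (methods 1·2): 0.49 vs {0.37, 0.20, 0.46, 0.52} → fail.
WM (methods 1·2): 0.45 vs {0.37, 0.20, 0.43, 0.32} → pass.
Ext (methods 1·2): 0.46 vs {0.46, 0.52, 0.43, 0.32} → fail.
2 of 3 fail.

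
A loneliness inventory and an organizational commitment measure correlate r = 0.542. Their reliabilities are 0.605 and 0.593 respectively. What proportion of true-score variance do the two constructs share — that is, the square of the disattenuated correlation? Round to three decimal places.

0.819

Disattenuated r = 0.542 / √(0.605 × 0.593) = 0.542 / 0.5990 = 0.9048.
Shared true-score variance = 0.9048² = 0.8187 ≈ 0.819.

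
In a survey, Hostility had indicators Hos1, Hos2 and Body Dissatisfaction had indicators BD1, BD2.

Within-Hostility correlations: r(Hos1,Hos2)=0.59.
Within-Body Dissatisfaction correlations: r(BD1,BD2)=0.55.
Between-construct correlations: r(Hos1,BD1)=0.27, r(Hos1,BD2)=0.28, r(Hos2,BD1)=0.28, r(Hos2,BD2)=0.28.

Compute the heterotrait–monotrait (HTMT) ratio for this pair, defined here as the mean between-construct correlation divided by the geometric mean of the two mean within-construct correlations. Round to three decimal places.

0.487

Mean heterotrait r = 1.11/4 = 0.2775.
Mean within-Hos = 0.59/1 = 0.5900; mean within-BD = 0.55/1 = 0.5500.
Geometric mean = √(0.5900 × 0.5500) = 0.5696.
HTMT = 0.2775 / 0.5696 = 0.487.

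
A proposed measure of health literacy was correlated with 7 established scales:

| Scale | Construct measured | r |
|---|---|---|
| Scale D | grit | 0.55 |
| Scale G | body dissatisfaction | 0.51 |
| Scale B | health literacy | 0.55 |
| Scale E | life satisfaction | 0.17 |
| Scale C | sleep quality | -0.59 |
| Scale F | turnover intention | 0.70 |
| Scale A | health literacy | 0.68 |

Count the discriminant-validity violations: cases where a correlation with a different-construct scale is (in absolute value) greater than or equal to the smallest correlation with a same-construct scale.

3

Convergent (same construct = health literacy): Scale B, Scale A.
Smallest convergent = 0.55. Discriminant |r|: 0.55, 0.51, 0.17, 0.59, 0.70; count ≥ 0.55 → 3.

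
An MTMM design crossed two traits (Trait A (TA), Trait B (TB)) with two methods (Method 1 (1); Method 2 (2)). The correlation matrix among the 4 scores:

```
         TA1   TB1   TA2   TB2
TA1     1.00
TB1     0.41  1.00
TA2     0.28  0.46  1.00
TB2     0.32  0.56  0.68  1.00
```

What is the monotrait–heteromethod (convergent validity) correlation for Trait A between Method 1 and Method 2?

0.28

Same trait (TA), different methods: r(TA1, TA2) = 0.28.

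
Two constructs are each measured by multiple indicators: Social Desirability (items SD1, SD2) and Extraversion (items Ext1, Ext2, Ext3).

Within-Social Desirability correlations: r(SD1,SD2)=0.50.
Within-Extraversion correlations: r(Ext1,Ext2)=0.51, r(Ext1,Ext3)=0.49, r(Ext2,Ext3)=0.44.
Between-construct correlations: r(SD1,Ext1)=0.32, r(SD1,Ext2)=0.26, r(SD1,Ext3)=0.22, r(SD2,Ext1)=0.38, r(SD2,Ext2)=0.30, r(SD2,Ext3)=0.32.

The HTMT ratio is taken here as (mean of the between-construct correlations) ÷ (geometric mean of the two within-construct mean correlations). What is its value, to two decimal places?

0.61

Mean between = 1.80/6 = 0.3000.
Mean within-SD = 0.50/1 = 0.5000; mean within-Ext = 1.44/3 = 0.4800.
Geometric mean = √(0.5000 × 0.4800) = 0.4899.
HTMT = 0.3000 / 0.4899 = 0.61.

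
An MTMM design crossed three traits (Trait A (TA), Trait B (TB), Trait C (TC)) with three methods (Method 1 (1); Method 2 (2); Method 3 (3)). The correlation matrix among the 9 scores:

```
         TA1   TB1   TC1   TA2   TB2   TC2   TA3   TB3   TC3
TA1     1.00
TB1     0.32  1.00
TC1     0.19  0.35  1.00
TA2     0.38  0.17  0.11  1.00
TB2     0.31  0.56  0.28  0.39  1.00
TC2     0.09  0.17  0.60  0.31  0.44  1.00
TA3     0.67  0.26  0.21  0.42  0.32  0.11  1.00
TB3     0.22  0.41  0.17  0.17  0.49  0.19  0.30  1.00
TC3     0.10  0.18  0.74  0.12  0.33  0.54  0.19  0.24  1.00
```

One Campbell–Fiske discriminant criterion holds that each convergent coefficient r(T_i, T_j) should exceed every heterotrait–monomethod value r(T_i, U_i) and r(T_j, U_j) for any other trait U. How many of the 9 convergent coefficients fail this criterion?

Checking each validity diagonal entry against its comparison values:
TA (methods 1·2): 0.38 vs {0.32, 0.39, 0.19, 0.31} → fail.
TA (methods 1·3): 0.67 vs {0.32, 0.30, 0.19, 0.19} → pass.
TA (methods 2·3): 0.42 vs {0.39, 0.30, 0.31, 0.19} → pass.
TB (methods 1·2): 0.56 vs {0.32, 0.39, 0.35, 0.44} → pass.
TB (methods 1·3): 0.41 vs {0.32, 0.30, 0.35, 0.24} → pass.
TB (methods 2·3): 0.49 vs {0.39, 0.30, 0.44, 0.24} → pass.
TC (methods 1·2): 0.60 vs {0.19, 0.31, 0.35, 0.44} → pass.
TC (methods 1·3): 0.74 vs {0.19, 0.19, 0.35, 0.24} → pass.
TC (methods 2·3): 0.54 vs {0.31, 0.19, 0.44, 0.24} → pass.
1 of 9 fail.

1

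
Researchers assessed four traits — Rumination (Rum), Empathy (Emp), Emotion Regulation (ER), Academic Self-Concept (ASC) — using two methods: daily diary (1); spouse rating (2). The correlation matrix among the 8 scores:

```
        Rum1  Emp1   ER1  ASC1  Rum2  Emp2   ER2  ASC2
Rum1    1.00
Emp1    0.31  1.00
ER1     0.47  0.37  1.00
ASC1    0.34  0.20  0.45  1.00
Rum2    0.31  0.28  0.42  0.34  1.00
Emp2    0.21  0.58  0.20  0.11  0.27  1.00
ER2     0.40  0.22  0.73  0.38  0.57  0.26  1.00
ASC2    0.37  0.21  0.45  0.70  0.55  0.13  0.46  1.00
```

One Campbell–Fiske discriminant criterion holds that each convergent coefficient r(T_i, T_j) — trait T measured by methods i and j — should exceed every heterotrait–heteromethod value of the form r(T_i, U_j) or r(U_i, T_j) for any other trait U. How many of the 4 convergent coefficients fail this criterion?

Convergent coefficients and their comparison sets:
Rum (methods 1·2): 0.31 vs {0.21, 0.28, 0.40, 0.42, 0.37, 0.34} → fail.
Emp (methods 1·2): 0.58 vs {0.28, 0.21, 0.22, 0.20, 0.21, 0.11} → pass.
ER (methods 1·2): 0.73 vs {0.42, 0.40, 0.20, 0.22, 0.45, 0.38} → pass.
ASC (methods 1·2): 0.70 vs {0.34, 0.37, 0.11, 0.21, 0.38, 0.45} → pass.
1 of 4 fail.

1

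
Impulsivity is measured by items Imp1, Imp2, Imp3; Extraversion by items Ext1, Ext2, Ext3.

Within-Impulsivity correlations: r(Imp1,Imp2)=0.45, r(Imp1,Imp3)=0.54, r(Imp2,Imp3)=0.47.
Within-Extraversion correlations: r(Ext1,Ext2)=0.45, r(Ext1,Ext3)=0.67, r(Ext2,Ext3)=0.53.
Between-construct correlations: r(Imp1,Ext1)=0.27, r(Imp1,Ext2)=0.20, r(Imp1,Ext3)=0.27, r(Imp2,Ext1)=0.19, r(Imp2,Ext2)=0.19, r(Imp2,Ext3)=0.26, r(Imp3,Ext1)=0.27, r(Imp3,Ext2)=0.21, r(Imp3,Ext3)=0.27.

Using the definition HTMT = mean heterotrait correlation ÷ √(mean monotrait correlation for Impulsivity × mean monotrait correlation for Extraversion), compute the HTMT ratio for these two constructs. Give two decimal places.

0.46

Mean heterotrait r = 2.13/9 = 0.2367.
Mean within-Imp = 1.46/3 = 0.4867; mean within-Ext = 1.65/3 = 0.5500.
Geometric mean = √(0.4867 × 0.5500) = 0.5174.
HTMT = 0.2367 / 0.5174 = 0.46.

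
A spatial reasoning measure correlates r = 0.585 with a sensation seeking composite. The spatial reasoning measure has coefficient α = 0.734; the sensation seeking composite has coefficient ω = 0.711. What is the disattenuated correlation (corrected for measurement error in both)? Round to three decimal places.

r_true = r_obs / √(r_xx · r_yy) = 0.585 / √(0.734 × 0.711) = 0.585 / √0.521874 = 0.585 / 0.7224 ≈ 0.810.

0.810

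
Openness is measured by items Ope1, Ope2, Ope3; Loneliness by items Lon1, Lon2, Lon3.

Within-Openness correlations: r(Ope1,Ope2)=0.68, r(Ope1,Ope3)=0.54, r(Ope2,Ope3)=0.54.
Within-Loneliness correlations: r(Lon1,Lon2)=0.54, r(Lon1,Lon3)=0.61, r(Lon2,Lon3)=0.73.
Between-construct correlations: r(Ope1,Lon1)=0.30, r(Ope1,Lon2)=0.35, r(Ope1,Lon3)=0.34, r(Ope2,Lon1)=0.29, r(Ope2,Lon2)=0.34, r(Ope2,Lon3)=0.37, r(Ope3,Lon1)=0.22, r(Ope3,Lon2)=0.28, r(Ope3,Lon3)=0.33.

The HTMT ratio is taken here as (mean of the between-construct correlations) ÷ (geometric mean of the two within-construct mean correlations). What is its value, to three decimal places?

Mean between = 2.82/9 = 0.3133.
Mean within-Ope = 1.76/3 = 0.5867; mean within-Lon = 1.88/3 = 0.6267.
Geometric mean = √(0.5867 × 0.6267) = 0.6064.
HTMT = 0.3133 / 0.6064 = 0.517.

0.517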